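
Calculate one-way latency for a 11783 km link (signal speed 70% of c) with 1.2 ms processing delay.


Speed = 0.7 * 3e5 km/s = 210000 km/s
Propagation delay = 11783 / 210000 = 0.0561 s = 56.1095 ms
Processing delay = 1.2 ms
Total one-way latency = 57.3095 ms


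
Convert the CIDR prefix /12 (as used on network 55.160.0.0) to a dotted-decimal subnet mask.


/12 means 12 network bits, 20 host bits
Binary: 11111111111100000000000000000000
Mask: 255.240.0.0


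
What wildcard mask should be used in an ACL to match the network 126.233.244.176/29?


Subnet mask: 255.255.255.248
Wildcard = 255.255.255.255 - subnet mask
255 - 255 = 0
255 - 255 = 0
255 - 255 = 0
255 - 248 = 7
Wildcard: 0.0.0.7


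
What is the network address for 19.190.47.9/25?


IP:   00010011.10111110.00101111.00001001
Mask: 11111111.11111111.11111111.10000000
AND operation:
Net:  00010011.10111110.00101111.00000000
Network: 19.190.47.0/25


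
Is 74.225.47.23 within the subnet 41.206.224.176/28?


Subnet network: 41.206.224.176
Test IP AND mask: 74.225.47.16
No, 74.225.47.23 is not in 41.206.224.176/28


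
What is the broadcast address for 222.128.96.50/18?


Network: 222.128.64.0/18
Host bits = 14
Set all host bits to 1:
Broadcast: 222.128.127.255


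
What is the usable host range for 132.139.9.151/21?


Network: 132.139.8.0
Broadcast: 132.139.15.255
First usable = network + 1
Last usable = broadcast - 1
Range: 132.139.8.1 to 132.139.15.254


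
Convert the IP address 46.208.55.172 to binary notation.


46 = 00101110
208 = 11010000
55 = 00110111
172 = 10101100
Binary: 00101110.11010000.00110111.10101100


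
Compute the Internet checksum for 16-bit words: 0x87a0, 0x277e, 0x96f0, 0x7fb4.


Sum all words (with carry folding):
+ 0x87a0 = 0x87a0
+ 0x277e = 0xaf1e
+ 0x96f0 = 0x460f
+ 0x7fb4 = 0xc5c3
One's complement: ~0xc5c3
Checksum = 0x3a3c


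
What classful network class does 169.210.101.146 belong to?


First octet: 169
Binary: 10101001
10xxxxxx -> Class B (128-191)
Class B, default mask 255.255.0.0 (/16)


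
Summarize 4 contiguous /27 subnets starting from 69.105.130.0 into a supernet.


Original prefix: /27
Number of subnets: 4 = 2^2
New prefix = 27 - 2 = 25
Supernet: 69.105.130.0/25


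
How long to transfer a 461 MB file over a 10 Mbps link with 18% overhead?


Effective throughput = 10 * (1 - 18/100) = 8.2 Mbps
File size in Mb = 461 * 8 = 3688 Mb
Time = 3688 / 8.2
Time = 449.7561 seconds


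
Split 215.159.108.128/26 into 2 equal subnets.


New prefix = 26 + 1 = 27
Each subnet has 32 addresses
  215.159.108.128/27
  215.159.108.160/27
Subnets: 215.159.108.128/27, 215.159.108.160/27


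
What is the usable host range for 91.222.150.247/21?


Network: 91.222.144.0
Broadcast: 91.222.151.255
First usable = network + 1
Last usable = broadcast - 1
Range: 91.222.144.1 to 91.222.151.254


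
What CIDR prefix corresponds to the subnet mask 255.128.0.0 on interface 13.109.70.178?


Binary: 11111111.10000000.00000000.00000000
Count leading 1s
Prefix: /9


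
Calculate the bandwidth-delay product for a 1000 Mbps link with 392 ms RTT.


BDP = bandwidth * RTT
= 1000 Mbps * 392 ms
= 1000 * 1e6 * 392 / 1000 bits
= 392000000 bits
= 49000000 bytes
= 47851.5625 KB
BDP = 392000000 bits (49000000 bytes)


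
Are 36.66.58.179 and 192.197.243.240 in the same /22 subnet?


Mask: 255.255.252.0
36.66.58.179 AND mask = 36.66.56.0
192.197.243.240 AND mask = 192.197.240.0
No, different subnets (36.66.56.0 vs 192.197.240.0)


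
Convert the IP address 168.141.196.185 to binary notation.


168 = 10101000
141 = 10001101
196 = 11000100
185 = 10111001
Binary: 10101000.10001101.11000100.10111001


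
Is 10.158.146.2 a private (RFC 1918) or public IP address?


RFC 1918 private ranges:
  10.0.0.0/8 (10.0.0.0 - 10.255.255.255)
  172.16.0.0/12 (172.16.0.0 - 172.31.255.255)
  192.168.0.0/16 (192.168.0.0 - 192.168.255.255)
Private (in 10.0.0.0/8)


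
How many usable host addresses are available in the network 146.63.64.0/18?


Host bits = 32 - 18 = 14
Total addresses = 2^14 = 16384
Usable = total - 2 (network and broadcast)
Usable hosts: 16382


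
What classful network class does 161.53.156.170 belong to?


First octet: 161
Binary: 10100001
10xxxxxx -> Class B (128-191)
Class B, default mask 255.255.0.0 (/16)


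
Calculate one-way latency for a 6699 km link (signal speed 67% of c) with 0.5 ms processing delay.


Speed = 0.67 * 3e5 km/s = 201000 km/s
Propagation delay = 6699 / 201000 = 0.0333 s = 33.3284 ms
Processing delay = 0.5 ms
Total one-way latency = 33.8284 ms


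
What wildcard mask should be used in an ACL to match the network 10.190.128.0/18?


Subnet mask: 255.255.192.0
Wildcard = 255.255.255.255 - subnet mask
255 - 255 = 0
255 - 255 = 0
255 - 192 = 63
255 - 0 = 255
Wildcard: 0.0.63.255


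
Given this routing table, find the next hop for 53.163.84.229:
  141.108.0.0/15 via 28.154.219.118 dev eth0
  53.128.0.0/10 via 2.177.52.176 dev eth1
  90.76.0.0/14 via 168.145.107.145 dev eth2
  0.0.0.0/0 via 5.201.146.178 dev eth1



Longest prefix match for 53.163.84.229:
  /15 141.108.0.0: no
  /10 53.128.0.0: MATCH
  /14 90.76.0.0: no
  /0 0.0.0.0: MATCH
Selected: next-hop 2.177.52.176 via eth1 (matched /10)


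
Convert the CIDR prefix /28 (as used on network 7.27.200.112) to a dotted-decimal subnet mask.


/28 means 28 network bits, 4 host bits
Binary: 11111111111111111111111111110000
Mask: 255.255.255.240


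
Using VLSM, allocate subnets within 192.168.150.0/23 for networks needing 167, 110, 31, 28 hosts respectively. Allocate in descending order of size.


167 hosts -> /24 (254 usable): 192.168.150.0/24
110 hosts -> /25 (126 usable): 192.168.151.0/25
31 hosts -> /26 (62 usable): 192.168.151.128/26
28 hosts -> /27 (30 usable): 192.168.151.192/27
Allocation: 192.168.150.0/24 (167 hosts, 254 usable); 192.168.151.0/25 (110 hosts, 126 usable); 192.168.151.128/26 (31 hosts, 62 usable); 192.168.151.192/27 (28 hosts, 30 usable)


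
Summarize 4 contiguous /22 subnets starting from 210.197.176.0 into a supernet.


Original prefix: /22
Number of subnets: 4 = 2^2
New prefix = 22 - 2 = 20
Supernet: 210.197.176.0/20


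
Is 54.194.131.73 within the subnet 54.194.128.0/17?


Subnet network: 54.194.128.0
Test IP AND mask: 54.194.128.0
Yes, 54.194.131.73 is in 54.194.128.0/17


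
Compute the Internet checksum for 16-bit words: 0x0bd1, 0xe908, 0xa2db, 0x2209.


Sum all words (with carry folding):
+ 0x0bd1 = 0x0bd1
+ 0xe908 = 0xf4d9
+ 0xa2db = 0x97b5
+ 0x2209 = 0xb9be
One's complement: ~0xb9be
Checksum = 0x4641


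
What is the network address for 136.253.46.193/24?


IP:   10001000.11111101.00101110.11000001
Mask: 11111111.11111111.11111111.00000000
AND operation:
Net:  10001000.11111101.00101110.00000000
Network: 136.253.46.0/24


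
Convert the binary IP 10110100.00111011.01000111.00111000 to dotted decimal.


10110100 = 180
00111011 = 59
01000111 = 71
00111000 = 56
IP: 180.59.71.56


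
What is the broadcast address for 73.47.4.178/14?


Network: 73.44.0.0/14
Host bits = 18
Set all host bits to 1:
Broadcast: 73.47.255.255


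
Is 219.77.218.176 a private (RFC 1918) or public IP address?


RFC 1918 private ranges:
  10.0.0.0/8 (10.0.0.0 - 10.255.255.255)
  172.16.0.0/12 (172.16.0.0 - 172.31.255.255)
  192.168.0.0/16 (192.168.0.0 - 192.168.255.255)
Public (not in any RFC 1918 range)


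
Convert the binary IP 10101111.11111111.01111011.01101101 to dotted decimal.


10101111 = 175
11111111 = 255
01111011 = 123
01101101 = 109
IP: 175.255.123.109


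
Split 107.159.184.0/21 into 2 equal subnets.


New prefix = 21 + 1 = 22
Each subnet has 1024 addresses
  107.159.184.0/22
  107.159.188.0/22
Subnets: 107.159.184.0/22, 107.159.188.0/22


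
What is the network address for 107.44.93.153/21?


IP:   01101011.00101100.01011101.10011001
Mask: 11111111.11111111.11111000.00000000
AND operation:
Net:  01101011.00101100.01011000.00000000
Network: 107.44.88.0/21


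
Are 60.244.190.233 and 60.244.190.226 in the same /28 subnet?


Mask: 255.255.255.240
60.244.190.233 AND mask = 60.244.190.224
60.244.190.226 AND mask = 60.244.190.224
Yes, same subnet (60.244.190.224)


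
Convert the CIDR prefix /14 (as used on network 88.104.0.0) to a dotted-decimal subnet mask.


/14 means 14 network bits, 18 host bits
Binary: 11111111111111000000000000000000
Mask: 255.252.0.0


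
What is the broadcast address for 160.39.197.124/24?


Network: 160.39.197.0/24
Host bits = 8
Set all host bits to 1:
Broadcast: 160.39.197.255


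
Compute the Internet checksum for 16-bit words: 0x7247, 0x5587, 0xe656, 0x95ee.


Sum all words (with carry folding):
+ 0x7247 = 0x7247
+ 0x5587 = 0xc7ce
+ 0xe656 = 0xae25
+ 0x95ee = 0x4414
One's complement: ~0x4414
Checksum = 0xbbeb


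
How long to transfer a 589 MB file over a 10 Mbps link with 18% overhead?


Effective throughput = 10 * (1 - 18/100) = 8.2 Mbps
File size in Mb = 589 * 8 = 4712 Mb
Time = 4712 / 8.2
Time = 574.6341 seconds


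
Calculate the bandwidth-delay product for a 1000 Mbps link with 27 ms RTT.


BDP = bandwidth * RTT
= 1000 Mbps * 27 ms
= 1000 * 1e6 * 27 / 1000 bits
= 27000000 bits
= 3375000 bytes
= 3295.8984 KB
BDP = 27000000 bits (3375000 bytes)


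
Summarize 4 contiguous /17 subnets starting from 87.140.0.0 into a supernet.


Original prefix: /17
Number of subnets: 4 = 2^2
New prefix = 17 - 2 = 15
Supernet: 87.140.0.0/15


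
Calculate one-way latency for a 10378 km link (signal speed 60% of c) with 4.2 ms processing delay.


Speed = 0.6 * 3e5 km/s = 180000 km/s
Propagation delay = 10378 / 180000 = 0.0577 s = 57.6556 ms
Processing delay = 4.2 ms
Total one-way latency = 61.8556 ms


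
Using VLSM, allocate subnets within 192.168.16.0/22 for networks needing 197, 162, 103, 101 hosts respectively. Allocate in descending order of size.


197 hosts -> /24 (254 usable): 192.168.16.0/24
162 hosts -> /24 (254 usable): 192.168.17.0/24
103 hosts -> /25 (126 usable): 192.168.18.0/25
101 hosts -> /25 (126 usable): 192.168.18.128/25
Allocation: 192.168.16.0/24 (197 hosts, 254 usable); 192.168.17.0/24 (162 hosts, 254 usable); 192.168.18.0/25 (103 hosts, 126 usable); 192.168.18.128/25 (101 hosts, 126 usable)


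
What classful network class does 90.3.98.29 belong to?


First octet: 90
Binary: 01011010
0xxxxxxx -> Class A (1-126)
Class A, default mask 255.0.0.0 (/8)


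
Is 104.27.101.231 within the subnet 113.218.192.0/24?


Subnet network: 113.218.192.0
Test IP AND mask: 104.27.101.0
No, 104.27.101.231 is not in 113.218.192.0/24


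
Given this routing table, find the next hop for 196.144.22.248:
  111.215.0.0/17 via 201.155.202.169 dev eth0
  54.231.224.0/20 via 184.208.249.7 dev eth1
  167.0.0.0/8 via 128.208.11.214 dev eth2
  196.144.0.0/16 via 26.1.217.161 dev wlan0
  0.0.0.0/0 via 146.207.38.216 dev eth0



Longest prefix match for 196.144.22.248:
  /17 111.215.0.0: no
  /20 54.231.224.0: no
  /8 167.0.0.0: no
  /16 196.144.0.0: MATCH
  /0 0.0.0.0: MATCH
Selected: next-hop 26.1.217.161 via wlan0 (matched /16)


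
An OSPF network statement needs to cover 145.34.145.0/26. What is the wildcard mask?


Subnet mask: 255.255.255.192
Wildcard = 255.255.255.255 - subnet mask
255 - 255 = 0
255 - 255 = 0
255 - 255 = 0
255 - 192 = 63
Wildcard: 0.0.0.63


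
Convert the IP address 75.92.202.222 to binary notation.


75 = 01001011
92 = 01011100
202 = 11001010
222 = 11011110
Binary: 01001011.01011100.11001010.11011110


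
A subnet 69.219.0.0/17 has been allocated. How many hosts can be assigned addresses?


Host bits = 32 - 17 = 15
Total addresses = 2^15 = 32768
Usable = total - 2 (network and broadcast)
Usable hosts: 32766


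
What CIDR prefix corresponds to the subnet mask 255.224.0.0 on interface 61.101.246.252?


Binary: 11111111.11100000.00000000.00000000
Count leading 1s
Prefix: /11


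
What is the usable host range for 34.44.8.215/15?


Network: 34.44.0.0
Broadcast: 34.45.255.255
First usable = network + 1
Last usable = broadcast - 1
Range: 34.44.0.1 to 34.45.255.254


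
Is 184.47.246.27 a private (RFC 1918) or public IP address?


RFC 1918 private ranges:
  10.0.0.0/8 (10.0.0.0 - 10.255.255.255)
  172.16.0.0/12 (172.16.0.0 - 172.31.255.255)
  192.168.0.0/16 (192.168.0.0 - 192.168.255.255)
Public (not in any RFC 1918 range)


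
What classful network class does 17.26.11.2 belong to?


First octet: 17
Binary: 00010001
0xxxxxxx -> Class A (1-126)
Class A, default mask 255.0.0.0 (/8)


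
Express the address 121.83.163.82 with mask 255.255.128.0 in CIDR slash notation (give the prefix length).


Binary: 11111111.11111111.10000000.00000000
Count leading 1s
Prefix: /17


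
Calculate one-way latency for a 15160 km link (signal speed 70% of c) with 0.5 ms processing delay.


Speed = 0.7 * 3e5 km/s = 210000 km/s
Propagation delay = 15160 / 210000 = 0.0722 s = 72.1905 ms
Processing delay = 0.5 ms
Total one-way latency = 72.6905 ms


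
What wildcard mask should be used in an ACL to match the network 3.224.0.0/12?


Subnet mask: 255.240.0.0
Wildcard = 255.255.255.255 - subnet mask
255 - 255 = 0
255 - 240 = 15
255 - 0 = 255
255 - 0 = 255
Wildcard: 0.15.255.255


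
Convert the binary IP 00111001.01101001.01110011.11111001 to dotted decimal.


00111001 = 57
01101001 = 105
01110011 = 115
11111001 = 249
IP: 57.105.115.249


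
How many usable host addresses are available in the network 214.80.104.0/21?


Host bits = 32 - 21 = 11
Total addresses = 2^11 = 2048
Usable = total - 2 (network and broadcast)
Usable hosts: 2046


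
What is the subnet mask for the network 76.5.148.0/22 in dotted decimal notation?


/22 means 22 network bits, 10 host bits
Binary: 11111111111111111111110000000000
Mask: 255.255.252.0


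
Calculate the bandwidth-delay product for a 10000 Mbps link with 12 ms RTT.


BDP = bandwidth * RTT
= 10000 Mbps * 12 ms
= 10000 * 1e6 * 12 / 1000 bits
= 120000000 bits
= 15000000 bytes
= 14648.4375 KB
BDP = 120000000 bits (15000000 bytes)


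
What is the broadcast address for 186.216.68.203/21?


Network: 186.216.64.0/21
Host bits = 11
Set all host bits to 1:
Broadcast: 186.216.71.255


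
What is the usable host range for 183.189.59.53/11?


Network: 183.160.0.0
Broadcast: 183.191.255.255
First usable = network + 1
Last usable = broadcast - 1
Range: 183.160.0.1 to 183.191.255.254


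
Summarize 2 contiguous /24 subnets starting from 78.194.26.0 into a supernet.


Original prefix: /24
Number of subnets: 2 = 2^1
New prefix = 24 - 1 = 23
Supernet: 78.194.26.0/23


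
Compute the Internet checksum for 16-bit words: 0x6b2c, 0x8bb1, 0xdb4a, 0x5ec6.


Sum all words (with carry folding):
+ 0x6b2c = 0x6b2c
+ 0x8bb1 = 0xf6dd
+ 0xdb4a = 0xd228
+ 0x5ec6 = 0x30ef
One's complement: ~0x30ef
Checksum = 0xcf10


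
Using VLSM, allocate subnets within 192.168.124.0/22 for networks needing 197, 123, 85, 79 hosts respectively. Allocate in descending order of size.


197 hosts -> /24 (254 usable): 192.168.124.0/24
123 hosts -> /25 (126 usable): 192.168.125.0/25
85 hosts -> /25 (126 usable): 192.168.125.128/25
79 hosts -> /25 (126 usable): 192.168.126.0/25
Allocation: 192.168.124.0/24 (197 hosts, 254 usable); 192.168.125.0/25 (123 hosts, 126 usable); 192.168.125.128/25 (85 hosts, 126 usable); 192.168.126.0/25 (79 hosts, 126 usable)


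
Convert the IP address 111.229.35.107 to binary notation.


111 = 01101111
229 = 11100101
35 = 00100011
107 = 01101011
Binary: 01101111.11100101.00100011.01101011


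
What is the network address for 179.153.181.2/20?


IP:   10110011.10011001.10110101.00000010
Mask: 11111111.11111111.11110000.00000000
AND operation:
Net:  10110011.10011001.10110000.00000000
Network: 179.153.176.0/20


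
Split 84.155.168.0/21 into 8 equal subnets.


New prefix = 21 + 3 = 24
Each subnet has 256 addresses
  84.155.168.0/24
  84.155.169.0/24
  84.155.170.0/24
  84.155.171.0/24
  84.155.172.0/24
  84.155.173.0/24
  84.155.174.0/24
  84.155.175.0/24
Subnets: 84.155.168.0/24, 84.155.169.0/24, 84.155.170.0/24, 84.155.171.0/24, 84.155.172.0/24, 84.155.173.0/24, 84.155.174.0/24, 84.155.175.0/24


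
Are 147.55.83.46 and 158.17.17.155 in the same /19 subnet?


Mask: 255.255.224.0
147.55.83.46 AND mask = 147.55.64.0
158.17.17.155 AND mask = 158.17.0.0
No, different subnets (147.55.64.0 vs 158.17.0.0)


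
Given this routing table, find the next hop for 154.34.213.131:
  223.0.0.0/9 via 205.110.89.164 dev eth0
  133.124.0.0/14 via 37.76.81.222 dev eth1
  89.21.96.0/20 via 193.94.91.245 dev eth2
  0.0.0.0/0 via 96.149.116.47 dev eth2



Longest prefix match for 154.34.213.131:
  /9 223.0.0.0: no
  /14 133.124.0.0: no
  /20 89.21.96.0: no
  /0 0.0.0.0: MATCH
Selected: next-hop 96.149.116.47 via eth2 (matched /0)


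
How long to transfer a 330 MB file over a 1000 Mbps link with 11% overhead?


Effective throughput = 1000 * (1 - 11/100) = 890 Mbps
File size in Mb = 330 * 8 = 2640 Mb
Time = 2640 / 890
Time = 2.9663 seconds


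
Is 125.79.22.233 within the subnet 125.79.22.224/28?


Subnet network: 125.79.22.224
Test IP AND mask: 125.79.22.224
Yes, 125.79.22.233 is in 125.79.22.224/28


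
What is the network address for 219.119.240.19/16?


IP:   11011011.01110111.11110000.00010011
Mask: 11111111.11111111.00000000.00000000
AND operation:
Net:  11011011.01110111.00000000.00000000
Network: 219.119.0.0/16


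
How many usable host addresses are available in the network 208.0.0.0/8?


Host bits = 32 - 8 = 24
Total addresses = 2^24 = 16777216
Usable = total - 2 (network and broadcast)
Usable hosts: 16777214


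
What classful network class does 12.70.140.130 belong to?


First octet: 12
Binary: 00001100
0xxxxxxx -> Class A (1-126)
Class A, default mask 255.0.0.0 (/8)


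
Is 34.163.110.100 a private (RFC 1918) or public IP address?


RFC 1918 private ranges:
  10.0.0.0/8 (10.0.0.0 - 10.255.255.255)
  172.16.0.0/12 (172.16.0.0 - 172.31.255.255)
  192.168.0.0/16 (192.168.0.0 - 192.168.255.255)
Public (not in any RFC 1918 range)


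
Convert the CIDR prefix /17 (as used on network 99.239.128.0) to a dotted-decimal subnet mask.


/17 means 17 network bits, 15 host bits
Binary: 11111111111111111000000000000000
Mask: 255.255.128.0


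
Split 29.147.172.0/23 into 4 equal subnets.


New prefix = 23 + 2 = 25
Each subnet has 128 addresses
  29.147.172.0/25
  29.147.172.128/25
  29.147.173.0/25
  29.147.173.128/25
Subnets: 29.147.172.0/25, 29.147.172.128/25, 29.147.173.0/25, 29.147.173.128/25


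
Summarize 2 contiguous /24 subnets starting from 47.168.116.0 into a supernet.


Original prefix: /24
Number of subnets: 2 = 2^1
New prefix = 24 - 1 = 23
Supernet: 47.168.116.0/23


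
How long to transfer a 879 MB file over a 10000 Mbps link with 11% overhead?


Effective throughput = 10000 * (1 - 11/100) = 8900 Mbps
File size in Mb = 879 * 8 = 7032 Mb
Time = 7032 / 8900
Time = 0.7901 seconds


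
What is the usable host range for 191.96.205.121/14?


Network: 191.96.0.0
Broadcast: 191.99.255.255
First usable = network + 1
Last usable = broadcast - 1
Range: 191.96.0.1 to 191.99.255.254


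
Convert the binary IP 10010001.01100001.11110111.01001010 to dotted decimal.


10010001 = 145
01100001 = 97
11110111 = 247
01001010 = 74
IP: 145.97.247.74


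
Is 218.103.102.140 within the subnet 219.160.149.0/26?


Subnet network: 219.160.149.0
Test IP AND mask: 218.103.102.128
No, 218.103.102.140 is not in 219.160.149.0/26


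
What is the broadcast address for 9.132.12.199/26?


Network: 9.132.12.192/26
Host bits = 6
Set all host bits to 1:
Broadcast: 9.132.12.255


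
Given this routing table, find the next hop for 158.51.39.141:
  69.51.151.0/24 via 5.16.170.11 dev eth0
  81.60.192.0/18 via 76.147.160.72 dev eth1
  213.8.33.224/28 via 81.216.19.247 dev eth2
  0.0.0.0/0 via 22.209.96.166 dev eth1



Longest prefix match for 158.51.39.141:
  /24 69.51.151.0: no
  /18 81.60.192.0: no
  /28 213.8.33.224: no
  /0 0.0.0.0: MATCH
Selected: next-hop 22.209.96.166 via eth1 (matched /0)


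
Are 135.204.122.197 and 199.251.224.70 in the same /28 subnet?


Mask: 255.255.255.240
135.204.122.197 AND mask = 135.204.122.192
199.251.224.70 AND mask = 199.251.224.64
No, different subnets (135.204.122.192 vs 199.251.224.64)


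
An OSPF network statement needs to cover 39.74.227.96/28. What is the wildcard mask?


Subnet mask: 255.255.255.240
Wildcard = 255.255.255.255 - subnet mask
255 - 255 = 0
255 - 255 = 0
255 - 255 = 0
255 - 240 = 15
Wildcard: 0.0.0.15


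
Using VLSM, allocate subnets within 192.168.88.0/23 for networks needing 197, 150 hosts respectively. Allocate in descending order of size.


197 hosts -> /24 (254 usable): 192.168.88.0/24
150 hosts -> /24 (254 usable): 192.168.89.0/24
Allocation: 192.168.88.0/24 (197 hosts, 254 usable); 192.168.89.0/24 (150 hosts, 254 usable)


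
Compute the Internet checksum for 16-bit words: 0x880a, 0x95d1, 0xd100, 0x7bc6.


Sum all words (with carry folding):
+ 0x880a = 0x880a
+ 0x95d1 = 0x1ddc
+ 0xd100 = 0xeedc
+ 0x7bc6 = 0x6aa3
One's complement: ~0x6aa3
Checksum = 0x955c


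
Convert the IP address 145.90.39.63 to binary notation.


145 = 10010001
90 = 01011010
39 = 00100111
63 = 00111111
Binary: 10010001.01011010.00100111.00111111


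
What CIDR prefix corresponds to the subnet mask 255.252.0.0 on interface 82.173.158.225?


Binary: 11111111.11111100.00000000.00000000
Count leading 1s
Prefix: /14


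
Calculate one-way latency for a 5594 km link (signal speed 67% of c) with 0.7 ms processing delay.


Speed = 0.67 * 3e5 km/s = 201000 km/s
Propagation delay = 5594 / 201000 = 0.0278 s = 27.8308 ms
Processing delay = 0.7 ms
Total one-way latency = 28.5308 ms


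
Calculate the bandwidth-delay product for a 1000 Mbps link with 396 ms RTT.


BDP = bandwidth * RTT
= 1000 Mbps * 396 ms
= 1000 * 1e6 * 396 / 1000 bits
= 396000000 bits
= 49500000 bytes
= 48339.8438 KB
BDP = 396000000 bits (49500000 bytes)


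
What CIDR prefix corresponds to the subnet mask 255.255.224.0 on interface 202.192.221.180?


Binary: 11111111.11111111.11100000.00000000
Count leading 1s
Prefix: /19


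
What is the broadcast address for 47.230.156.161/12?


Network: 47.224.0.0/12
Host bits = 20
Set all host bits to 1:
Broadcast: 47.239.255.255


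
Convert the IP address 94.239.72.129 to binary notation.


94 = 01011110
239 = 11101111
72 = 01001000
129 = 10000001
Binary: 01011110.11101111.01001000.10000001


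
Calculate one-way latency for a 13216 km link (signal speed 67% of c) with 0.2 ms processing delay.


Speed = 0.67 * 3e5 km/s = 201000 km/s
Propagation delay = 13216 / 201000 = 0.0658 s = 65.7512 ms
Processing delay = 0.2 ms
Total one-way latency = 65.9512 ms


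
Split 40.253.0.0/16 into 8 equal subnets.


New prefix = 16 + 3 = 19
Each subnet has 8192 addresses
  40.253.0.0/19
  40.253.32.0/19
  40.253.64.0/19
  40.253.96.0/19
  40.253.128.0/19
  40.253.160.0/19
  40.253.192.0/19
  40.253.224.0/19
Subnets: 40.253.0.0/19, 40.253.32.0/19, 40.253.64.0/19, 40.253.96.0/19, 40.253.128.0/19, 40.253.160.0/19, 40.253.192.0/19, 40.253.224.0/19


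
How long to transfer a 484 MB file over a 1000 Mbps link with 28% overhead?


Effective throughput = 1000 * (1 - 28/100) = 720 Mbps
File size in Mb = 484 * 8 = 3872 Mb
Time = 3872 / 720
Time = 5.3778 seconds


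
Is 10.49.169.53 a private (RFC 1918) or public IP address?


RFC 1918 private ranges:
  10.0.0.0/8 (10.0.0.0 - 10.255.255.255)
  172.16.0.0/12 (172.16.0.0 - 172.31.255.255)
  192.168.0.0/16 (192.168.0.0 - 192.168.255.255)
Private (in 10.0.0.0/8)


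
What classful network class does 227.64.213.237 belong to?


First octet: 227
Binary: 11100011
1110xxxx -> Class D (224-239)
Class D (multicast), default mask N/A


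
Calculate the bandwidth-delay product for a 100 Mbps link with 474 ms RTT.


BDP = bandwidth * RTT
= 100 Mbps * 474 ms
= 100 * 1e6 * 474 / 1000 bits
= 47400000 bits
= 5925000 bytes
= 5786.1328 KB
BDP = 47400000 bits (5925000 bytes)


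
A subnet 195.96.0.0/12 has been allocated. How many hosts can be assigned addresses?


Host bits = 32 - 12 = 20
Total addresses = 2^20 = 1048576
Usable = total - 2 (network and broadcast)
Usable hosts: 1048574


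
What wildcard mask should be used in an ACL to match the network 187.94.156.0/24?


Subnet mask: 255.255.255.0
Wildcard = 255.255.255.255 - subnet mask
255 - 255 = 0
255 - 255 = 0
255 - 255 = 0
255 - 0 = 255
Wildcard: 0.0.0.255


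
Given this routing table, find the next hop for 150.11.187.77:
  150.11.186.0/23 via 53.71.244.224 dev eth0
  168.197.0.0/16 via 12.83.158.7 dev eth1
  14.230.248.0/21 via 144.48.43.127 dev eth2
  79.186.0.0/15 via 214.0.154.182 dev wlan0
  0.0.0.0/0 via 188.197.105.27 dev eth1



Longest prefix match for 150.11.187.77:
  /23 150.11.186.0: MATCH
  /16 168.197.0.0: no
  /21 14.230.248.0: no
  /15 79.186.0.0: no
  /0 0.0.0.0: MATCH
Selected: next-hop 53.71.244.224 via eth0 (matched /23)


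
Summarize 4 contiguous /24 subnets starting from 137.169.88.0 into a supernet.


Original prefix: /24
Number of subnets: 4 = 2^2
New prefix = 24 - 2 = 22
Supernet: 137.169.88.0/22


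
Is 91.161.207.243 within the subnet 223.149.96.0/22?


Subnet network: 223.149.96.0
Test IP AND mask: 91.161.204.0
No, 91.161.207.243 is not in 223.149.96.0/22


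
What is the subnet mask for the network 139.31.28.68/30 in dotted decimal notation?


/30 means 30 network bits, 2 host bits
Binary: 11111111111111111111111111111100
Mask: 255.255.255.252


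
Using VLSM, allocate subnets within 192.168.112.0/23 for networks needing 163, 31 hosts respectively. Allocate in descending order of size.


163 hosts -> /24 (254 usable): 192.168.112.0/24
31 hosts -> /26 (62 usable): 192.168.113.0/26
Allocation: 192.168.112.0/24 (163 hosts, 254 usable); 192.168.113.0/26 (31 hosts, 62 usable)


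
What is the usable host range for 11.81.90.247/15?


Network: 11.80.0.0
Broadcast: 11.81.255.255
First usable = network + 1
Last usable = broadcast - 1
Range: 11.80.0.1 to 11.81.255.254


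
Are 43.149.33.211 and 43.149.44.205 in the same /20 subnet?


Mask: 255.255.240.0
43.149.33.211 AND mask = 43.149.32.0
43.149.44.205 AND mask = 43.149.32.0
Yes, same subnet (43.149.32.0)


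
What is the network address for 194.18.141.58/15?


IP:   11000010.00010010.10001101.00111010
Mask: 11111111.11111110.00000000.00000000
AND operation:
Net:  11000010.00010010.00000000.00000000
Network: 194.18.0.0/15


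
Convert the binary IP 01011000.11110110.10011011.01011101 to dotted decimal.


01011000 = 88
11110110 = 246
10011011 = 155
01011101 = 93
IP: 88.246.155.93


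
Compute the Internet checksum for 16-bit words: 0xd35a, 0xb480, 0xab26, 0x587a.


Sum all words (with carry folding):
+ 0xd35a = 0xd35a
+ 0xb480 = 0x87db
+ 0xab26 = 0x3302
+ 0x587a = 0x8b7c
One's complement: ~0x8b7c
Checksum = 0x7483


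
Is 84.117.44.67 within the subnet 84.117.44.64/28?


Subnet network: 84.117.44.64
Test IP AND mask: 84.117.44.64
Yes, 84.117.44.67 is in 84.117.44.64/28


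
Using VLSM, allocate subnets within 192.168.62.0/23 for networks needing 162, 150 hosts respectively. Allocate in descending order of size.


162 hosts -> /24 (254 usable): 192.168.62.0/24
150 hosts -> /24 (254 usable): 192.168.63.0/24
Allocation: 192.168.62.0/24 (162 hosts, 254 usable); 192.168.63.0/24 (150 hosts, 254 usable)


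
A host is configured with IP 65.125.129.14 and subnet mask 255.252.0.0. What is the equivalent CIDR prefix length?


Binary: 11111111.11111100.00000000.00000000
Count leading 1s
Prefix: /14


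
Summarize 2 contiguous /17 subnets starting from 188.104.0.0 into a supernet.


Original prefix: /17
Number of subnets: 2 = 2^1
New prefix = 17 - 1 = 16
Supernet: 188.104.0.0/16


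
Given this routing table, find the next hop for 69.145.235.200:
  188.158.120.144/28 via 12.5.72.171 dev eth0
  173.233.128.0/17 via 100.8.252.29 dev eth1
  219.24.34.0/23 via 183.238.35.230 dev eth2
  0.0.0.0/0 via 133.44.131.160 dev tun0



Longest prefix match for 69.145.235.200:
  /28 188.158.120.144: no
  /17 173.233.128.0: no
  /23 219.24.34.0: no
  /0 0.0.0.0: MATCH
Selected: next-hop 133.44.131.160 via tun0 (matched /0)


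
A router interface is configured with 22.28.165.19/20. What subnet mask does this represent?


/20 means 20 network bits, 12 host bits
Binary: 11111111111111111111000000000000
Mask: 255.255.240.0


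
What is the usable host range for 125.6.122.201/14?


Network: 125.4.0.0
Broadcast: 125.7.255.255
First usable = network + 1
Last usable = broadcast - 1
Range: 125.4.0.1 to 125.7.255.254


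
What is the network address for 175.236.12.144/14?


IP:   10101111.11101100.00001100.10010000
Mask: 11111111.11111100.00000000.00000000
AND operation:
Net:  10101111.11101100.00000000.00000000
Network: 175.236.0.0/14


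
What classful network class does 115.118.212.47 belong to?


First octet: 115
Binary: 01110011
0xxxxxxx -> Class A (1-126)
Class A, default mask 255.0.0.0 (/8)


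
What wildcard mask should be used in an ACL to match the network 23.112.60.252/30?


Subnet mask: 255.255.255.252
Wildcard = 255.255.255.255 - subnet mask
255 - 255 = 0
255 - 255 = 0
255 - 255 = 0
255 - 252 = 3
Wildcard: 0.0.0.3


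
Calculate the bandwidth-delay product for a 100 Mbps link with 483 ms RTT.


BDP = bandwidth * RTT
= 100 Mbps * 483 ms
= 100 * 1e6 * 483 / 1000 bits
= 48300000 bits
= 6037500 bytes
= 5895.9961 KB
BDP = 48300000 bits (6037500 bytes)


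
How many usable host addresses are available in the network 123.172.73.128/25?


Host bits = 32 - 25 = 7
Total addresses = 2^7 = 128
Usable = total - 2 (network and broadcast)
Usable hosts: 126


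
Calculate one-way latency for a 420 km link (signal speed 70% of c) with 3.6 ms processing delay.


Speed = 0.7 * 3e5 km/s = 210000 km/s
Propagation delay = 420 / 210000 = 0.002 s = 2 ms
Processing delay = 3.6 ms
Total one-way latency = 5.6 ms


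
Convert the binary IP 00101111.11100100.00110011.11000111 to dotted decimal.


00101111 = 47
11100100 = 228
00110011 = 51
11000111 = 199
IP: 47.228.51.199


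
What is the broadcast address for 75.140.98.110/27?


Network: 75.140.98.96/27
Host bits = 5
Set all host bits to 1:
Broadcast: 75.140.98.127


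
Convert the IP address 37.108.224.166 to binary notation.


37 = 00100101
108 = 01101100
224 = 11100000
166 = 10100110
Binary: 00100101.01101100.11100000.10100110


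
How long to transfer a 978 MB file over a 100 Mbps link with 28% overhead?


Effective throughput = 100 * (1 - 28/100) = 72 Mbps
File size in Mb = 978 * 8 = 7824 Mb
Time = 7824 / 72
Time = 108.6667 seconds


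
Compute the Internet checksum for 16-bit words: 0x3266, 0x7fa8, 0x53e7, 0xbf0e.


Sum all words (with carry folding):
+ 0x3266 = 0x3266
+ 0x7fa8 = 0xb20e
+ 0x53e7 = 0x05f6
+ 0xbf0e = 0xc504
One's complement: ~0xc504
Checksum = 0x3afb


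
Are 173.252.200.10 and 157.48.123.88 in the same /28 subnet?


Mask: 255.255.255.240
173.252.200.10 AND mask = 173.252.200.0
157.48.123.88 AND mask = 157.48.123.80
No, different subnets (173.252.200.0 vs 157.48.123.80)


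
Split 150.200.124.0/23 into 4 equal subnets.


New prefix = 23 + 2 = 25
Each subnet has 128 addresses
  150.200.124.0/25
  150.200.124.128/25
  150.200.125.0/25
  150.200.125.128/25
Subnets: 150.200.124.0/25, 150.200.124.128/25, 150.200.125.0/25, 150.200.125.128/25


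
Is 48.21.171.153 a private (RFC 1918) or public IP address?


RFC 1918 private ranges:
  10.0.0.0/8 (10.0.0.0 - 10.255.255.255)
  172.16.0.0/12 (172.16.0.0 - 172.31.255.255)
  192.168.0.0/16 (192.168.0.0 - 192.168.255.255)
Public (not in any RFC 1918 range)


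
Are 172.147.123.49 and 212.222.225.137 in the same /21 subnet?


Mask: 255.255.248.0
172.147.123.49 AND mask = 172.147.120.0
212.222.225.137 AND mask = 212.222.224.0
No, different subnets (172.147.120.0 vs 212.222.224.0)


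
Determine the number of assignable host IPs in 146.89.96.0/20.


Host bits = 32 - 20 = 12
Total addresses = 2^12 = 4096
Usable = total - 2 (network and broadcast)
Usable hosts: 4094


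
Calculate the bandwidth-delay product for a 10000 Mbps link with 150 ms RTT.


BDP = bandwidth * RTT
= 10000 Mbps * 150 ms
= 10000 * 1e6 * 150 / 1000 bits
= 1500000000 bits
= 187500000 bytes
= 183105.4688 KB
BDP = 1500000000 bits (187500000 bytes)


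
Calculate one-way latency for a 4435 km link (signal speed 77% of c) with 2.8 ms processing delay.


Speed = 0.77 * 3e5 km/s = 231000 km/s
Propagation delay = 4435 / 231000 = 0.0192 s = 19.1991 ms
Processing delay = 2.8 ms
Total one-way latency = 21.9991 ms


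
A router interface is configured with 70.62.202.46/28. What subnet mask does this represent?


/28 means 28 network bits, 4 host bits
Binary: 11111111111111111111111111110000
Mask: 255.255.255.240


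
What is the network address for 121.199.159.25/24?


IP:   01111001.11000111.10011111.00011001
Mask: 11111111.11111111.11111111.00000000
AND operation:
Net:  01111001.11000111.10011111.00000000
Network: 121.199.159.0/24


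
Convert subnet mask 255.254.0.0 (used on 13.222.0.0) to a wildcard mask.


Subnet mask: 255.254.0.0
Wildcard = 255.255.255.255 - subnet mask
255 - 255 = 0
255 - 254 = 1
255 - 0 = 255
255 - 0 = 255
Wildcard: 0.1.255.255


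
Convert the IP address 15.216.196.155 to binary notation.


15 = 00001111
216 = 11011000
196 = 11000100
155 = 10011011
Binary: 00001111.11011000.11000100.10011011


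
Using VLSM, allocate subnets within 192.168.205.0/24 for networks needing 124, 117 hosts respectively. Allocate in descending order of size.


124 hosts -> /25 (126 usable): 192.168.205.0/25
117 hosts -> /25 (126 usable): 192.168.205.128/25
Allocation: 192.168.205.0/25 (124 hosts, 126 usable); 192.168.205.128/25 (117 hosts, 126 usable)


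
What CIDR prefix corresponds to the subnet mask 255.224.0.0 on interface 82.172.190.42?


Binary: 11111111.11100000.00000000.00000000
Count leading 1s
Prefix: /11


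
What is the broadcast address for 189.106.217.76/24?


Network: 189.106.217.0/24
Host bits = 8
Set all host bits to 1:
Broadcast: 189.106.217.255


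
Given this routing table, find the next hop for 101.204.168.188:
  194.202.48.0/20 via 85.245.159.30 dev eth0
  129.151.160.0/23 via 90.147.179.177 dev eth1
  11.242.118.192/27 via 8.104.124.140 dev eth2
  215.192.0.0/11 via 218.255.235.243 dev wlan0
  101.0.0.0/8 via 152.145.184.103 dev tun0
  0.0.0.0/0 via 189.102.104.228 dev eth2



Longest prefix match for 101.204.168.188:
  /20 194.202.48.0: no
  /23 129.151.160.0: no
  /27 11.242.118.192: no
  /11 215.192.0.0: no
  /8 101.0.0.0: MATCH
  /0 0.0.0.0: MATCH
Selected: next-hop 152.145.184.103 via tun0 (matched /8)


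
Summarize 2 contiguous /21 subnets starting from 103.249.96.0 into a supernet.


Original prefix: /21
Number of subnets: 2 = 2^1
New prefix = 21 - 1 = 20
Supernet: 103.249.96.0/20


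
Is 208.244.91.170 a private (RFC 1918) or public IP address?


RFC 1918 private ranges:
  10.0.0.0/8 (10.0.0.0 - 10.255.255.255)
  172.16.0.0/12 (172.16.0.0 - 172.31.255.255)
  192.168.0.0/16 (192.168.0.0 - 192.168.255.255)
Public (not in any RFC 1918 range)


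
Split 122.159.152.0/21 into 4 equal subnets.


New prefix = 21 + 2 = 23
Each subnet has 512 addresses
  122.159.152.0/23
  122.159.154.0/23
  122.159.156.0/23
  122.159.158.0/23
Subnets: 122.159.152.0/23, 122.159.154.0/23, 122.159.156.0/23, 122.159.158.0/23


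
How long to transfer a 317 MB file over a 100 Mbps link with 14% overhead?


Effective throughput = 100 * (1 - 14/100) = 86 Mbps
File size in Mb = 317 * 8 = 2536 Mb
Time = 2536 / 86
Time = 29.4884 seconds


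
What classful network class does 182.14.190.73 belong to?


First octet: 182
Binary: 10110110
10xxxxxx -> Class B (128-191)
Class B, default mask 255.255.0.0 (/16)


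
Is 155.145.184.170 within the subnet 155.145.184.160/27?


Subnet network: 155.145.184.160
Test IP AND mask: 155.145.184.160
Yes, 155.145.184.170 is in 155.145.184.160/27


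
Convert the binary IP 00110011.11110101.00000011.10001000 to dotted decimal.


00110011 = 51
11110101 = 245
00000011 = 3
10001000 = 136
IP: 51.245.3.136


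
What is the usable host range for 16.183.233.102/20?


Network: 16.183.224.0
Broadcast: 16.183.239.255
First usable = network + 1
Last usable = broadcast - 1
Range: 16.183.224.1 to 16.183.239.254


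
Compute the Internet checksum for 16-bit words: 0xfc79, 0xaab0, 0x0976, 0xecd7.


Sum all words (with carry folding):
+ 0xfc79 = 0xfc79
+ 0xaab0 = 0xa72a
+ 0x0976 = 0xb0a0
+ 0xecd7 = 0x9d78
One's complement: ~0x9d78
Checksum = 0x6287


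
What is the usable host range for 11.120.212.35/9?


Network: 11.0.0.0
Broadcast: 11.127.255.255
First usable = network + 1
Last usable = broadcast - 1
Range: 11.0.0.1 to 11.127.255.254


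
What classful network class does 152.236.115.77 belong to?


First octet: 152
Binary: 10011000
10xxxxxx -> Class B (128-191)
Class B, default mask 255.255.0.0 (/16)


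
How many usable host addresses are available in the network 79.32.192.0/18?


Host bits = 32 - 18 = 14
Total addresses = 2^14 = 16384
Usable = total - 2 (network and broadcast)
Usable hosts: 16382


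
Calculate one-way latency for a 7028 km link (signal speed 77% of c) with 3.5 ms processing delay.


Speed = 0.77 * 3e5 km/s = 231000 km/s
Propagation delay = 7028 / 231000 = 0.0304 s = 30.4242 ms
Processing delay = 3.5 ms
Total one-way latency = 33.9242 ms


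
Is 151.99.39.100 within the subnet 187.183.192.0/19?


Subnet network: 187.183.192.0
Test IP AND mask: 151.99.32.0
No, 151.99.39.100 is not in 187.183.192.0/19


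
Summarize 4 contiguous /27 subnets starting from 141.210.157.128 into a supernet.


Original prefix: /27
Number of subnets: 4 = 2^2
New prefix = 27 - 2 = 25
Supernet: 141.210.157.128/25


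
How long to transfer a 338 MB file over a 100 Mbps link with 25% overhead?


Effective throughput = 100 * (1 - 25/100) = 75 Mbps
File size in Mb = 338 * 8 = 2704 Mb
Time = 2704 / 75
Time = 36.0533 seconds


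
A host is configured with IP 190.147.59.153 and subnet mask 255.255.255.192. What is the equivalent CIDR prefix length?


Binary: 11111111.11111111.11111111.11000000
Count leading 1s
Prefix: /26


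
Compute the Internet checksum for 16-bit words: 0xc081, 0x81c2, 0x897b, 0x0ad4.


Sum all words (with carry folding):
+ 0xc081 = 0xc081
+ 0x81c2 = 0x4244
+ 0x897b = 0xcbbf
+ 0x0ad4 = 0xd693
One's complement: ~0xd693
Checksum = 0x296c


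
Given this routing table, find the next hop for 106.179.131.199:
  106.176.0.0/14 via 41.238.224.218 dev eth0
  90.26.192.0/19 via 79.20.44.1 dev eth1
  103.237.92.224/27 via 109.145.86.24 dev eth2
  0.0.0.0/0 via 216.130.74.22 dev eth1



Longest prefix match for 106.179.131.199:
  /14 106.176.0.0: MATCH
  /19 90.26.192.0: no
  /27 103.237.92.224: no
  /0 0.0.0.0: MATCH
Selected: next-hop 41.238.224.218 via eth0 (matched /14)


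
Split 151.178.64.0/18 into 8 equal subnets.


New prefix = 18 + 3 = 21
Each subnet has 2048 addresses
  151.178.64.0/21
  151.178.72.0/21
  151.178.80.0/21
  151.178.88.0/21
  151.178.96.0/21
  151.178.104.0/21
  151.178.112.0/21
  151.178.120.0/21
Subnets: 151.178.64.0/21, 151.178.72.0/21, 151.178.80.0/21, 151.178.88.0/21, 151.178.96.0/21, 151.178.104.0/21, 151.178.112.0/21, 151.178.120.0/21


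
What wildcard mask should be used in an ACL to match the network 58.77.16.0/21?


Subnet mask: 255.255.248.0
Wildcard = 255.255.255.255 - subnet mask
255 - 255 = 0
255 - 255 = 0
255 - 248 = 7
255 - 0 = 255
Wildcard: 0.0.7.255
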